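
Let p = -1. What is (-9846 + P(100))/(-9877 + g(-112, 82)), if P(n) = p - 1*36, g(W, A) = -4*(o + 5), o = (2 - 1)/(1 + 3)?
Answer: 9883/9898 ≈ 0.99848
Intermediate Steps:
o = ¼ (o = 1/4 = 1*(¼) = ¼ ≈ 0.25000)
g(W, A) = -21 (g(W, A) = -4*(¼ + 5) = -4*21/4 = -21)
P(n) = -37 (P(n) = -1 - 1*36 = -1 - 36 = -37)
(-9846 + P(100))/(-9877 + g(-112, 82)) = (-9846 - 37)/(-9877 - 21) = -9883/(-9898) = -9883*(-1/9898) = 9883/9898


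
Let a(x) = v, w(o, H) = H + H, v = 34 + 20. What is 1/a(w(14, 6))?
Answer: 1/54 ≈ 0.018519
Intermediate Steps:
v = 54
w(o, H) = 2*H
a(x) = 54
1/a(w(14, 6)) = 1/54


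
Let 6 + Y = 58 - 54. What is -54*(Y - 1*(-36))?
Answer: -1836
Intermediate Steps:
Y = -2 (Y = -6 + (58 - 54) = -6 + 4 = -2)
-54*(Y - 1*(-36)) = -54*(-2 - 1*(-36)) = -54*(-2 + 36) = -54*34 = -1836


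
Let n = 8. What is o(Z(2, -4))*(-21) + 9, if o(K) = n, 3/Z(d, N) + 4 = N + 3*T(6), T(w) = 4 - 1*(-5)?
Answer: -159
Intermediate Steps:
T(w) = 9 (T(w) = 4 + 5 = 9)
Z(d, N) = 3/(23 + N) (Z(d, N) = 3/(-4 + (N + 3*9)) = 3/(-4 + (N + 27)) = 3/(-4 + (27 + N)) = 3/(23 + N))
o(K) = 8
o(Z(2, -4))*(-21) + 9 = 8*(-21) + 9 = -168 + 9 = -159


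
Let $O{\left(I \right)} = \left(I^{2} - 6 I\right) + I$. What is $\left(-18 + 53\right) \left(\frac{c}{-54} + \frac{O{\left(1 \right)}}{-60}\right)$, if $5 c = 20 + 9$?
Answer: $- \frac{77}{54} \approx -1.4259$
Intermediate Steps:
$c = \frac{29}{5}$ ($c = \frac{20 + 9}{5} = \frac{1}{5} \cdot 29 = \frac{29}{5} \approx 5.8$)
$O{\left(I \right)} = I^{2} - 5 I$
$\left(-18 + 53\right) \left(\frac{c}{-54} + \frac{O{\left(1 \right)}}{-60}\right) = \left(-18 + 53\right) \left(\frac{29}{5 \left(-54\right)} + \frac{1 \left(-5 + 1\right)}{-60}\right) = 35 \left(\frac{29}{5} \left(- \frac{1}{54}\right) + 1 \left(-4\right) \left(- \frac{1}{60}\right)\right) = 35 \left(- \frac{29}{270} - - \frac{1}{15}\right) = 35 \left(- \frac{29}{270} + \frac{1}{15}\right) = 35 \left(- \frac{11}{270}\right) = - \frac{77}{54}$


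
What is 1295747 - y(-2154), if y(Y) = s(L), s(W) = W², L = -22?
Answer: 1295263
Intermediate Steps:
y(Y) = 484 (y(Y) = (-22)² = 484)
1295747 - y(-2154) = 1295747 - 1*484 = 1295747 - 484 = 1295263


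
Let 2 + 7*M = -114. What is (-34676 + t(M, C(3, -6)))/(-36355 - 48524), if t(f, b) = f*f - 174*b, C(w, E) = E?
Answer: 1634512/4159071 ≈ 0.39300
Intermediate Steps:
M = -116/7 (M = -2/7 + (1/7)*(-114) = -2/7 - 114/7 = -116/7 ≈ -16.571)
t(f, b) = f**2 - 174*b
(-34676 + t(M, C(3, -6)))/(-36355 - 48524) = (-34676 + ((-116/7)**2 - 174*(-6)))/(-36355 - 48524) = (-34676 + (13456/49 + 1044))/(-84879) = (-34676 + 64612/49)*(-1/84879) = -1634512/49*(-1/84879) = 1634512/4159071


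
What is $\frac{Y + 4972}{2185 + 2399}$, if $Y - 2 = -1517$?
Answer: $\frac{3457}{4584} \approx 0.75414$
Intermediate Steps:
$Y = -1515$ ($Y = 2 - 1517 = -1515$)
$\frac{Y + 4972}{2185 + 2399} = \frac{-1515 + 4972}{2185 + 2399} = \frac{3457}{4584}$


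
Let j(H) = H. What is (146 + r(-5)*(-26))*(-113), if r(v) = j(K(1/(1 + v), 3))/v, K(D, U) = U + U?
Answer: -100118/5 ≈ -20024.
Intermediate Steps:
K(D, U) = 2*U
r(v) = 6/v (r(v) = (2*3)/v = 6/v)
(146 + r(-5)*(-26))*(-113) = (146 + (6/(-5))*(-26))*(-113) = (146 + (6*(-⅕))*(-26))*(-113) = (146 - 6/5*(-26))*(-113) = (146 + 156/5)*(-113) = (886/5)*(-113) = -100118/5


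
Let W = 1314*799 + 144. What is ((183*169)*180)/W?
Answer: 20618/3889 ≈ 5.3016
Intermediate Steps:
W = 1050030 (W = 1049886 + 144 = 1050030)
((183*169)*180)/W = ((183*169)*180)/1050030 = (30927*180)*(1/1050030) = 5566860*(1/1050030) = 20618/3889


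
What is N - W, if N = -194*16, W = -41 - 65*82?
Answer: 2267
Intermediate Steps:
W = -5371 (W = -41 - 5330 = -5371)
N = -3104
N - W = -3104 - 1*(-5371) = -3104 + 5371 = 2267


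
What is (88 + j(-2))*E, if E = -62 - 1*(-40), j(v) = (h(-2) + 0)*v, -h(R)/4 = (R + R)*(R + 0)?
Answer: -3344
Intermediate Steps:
h(R) = -8*R² (h(R) = -4*(R + R)*(R + 0) = -4*2*R*R = -8*R²)
j(v) = -32*v (j(v) = (-8*(-2)² + 0)*v = (-8*4 + 0)*v = (-32 + 0)*v = -32*v)
E = -22 (E = -62 + 40 = -22)
(88 + j(-2))*E = (88 - 32*(-2))*(-22) = (88 + 64)*(-22) = 152*(-22) = -3344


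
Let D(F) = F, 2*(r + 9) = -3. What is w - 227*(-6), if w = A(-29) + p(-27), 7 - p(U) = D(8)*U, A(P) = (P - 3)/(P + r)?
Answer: 125279/79 ≈ 1585.8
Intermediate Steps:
r = -21/2 (r = -9 + (½)*(-3) = -9 - 3/2 = -21/2 ≈ -10.500)
A(P) = (-3 + P)/(-21/2 + P) (A(P) = (P - 3)/(P - 21/2) = (-3 + P)/(-21/2 + P))
p(U) = 7 - 8*U
w = 17681/79 (w = 2*(-3 - 29)/(-21 + 2*(-29)) + (7 - 8*(-27)) = 2*(-32)/(-21 - 58) + (7 + 216) = 2*(-32)/(-79) + 223 = 2*(-1/79)*(-32) + 223 = 64/79 + 223 = 17681/79 ≈ 223.81)
w - 227*(-6) = 17681/79 - 227*(-6) = 17681/79 - 1*(-1362) = 17681/79 + 1362 = 125279/79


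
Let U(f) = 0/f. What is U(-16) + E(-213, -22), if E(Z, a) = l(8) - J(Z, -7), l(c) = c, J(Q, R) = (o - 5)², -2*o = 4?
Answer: -41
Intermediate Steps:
o = -2 (o = -½*4 = -2)
J(Q, R) = 49 (J(Q, R) = (-2 - 5)² = (-7)² = 49)
U(f) = 0
E(Z, a) = -41 (E(Z, a) = 8 - 1*49 = 8 - 49 = -41)
U(-16) + E(-213, -22) = 0 - 41 = -41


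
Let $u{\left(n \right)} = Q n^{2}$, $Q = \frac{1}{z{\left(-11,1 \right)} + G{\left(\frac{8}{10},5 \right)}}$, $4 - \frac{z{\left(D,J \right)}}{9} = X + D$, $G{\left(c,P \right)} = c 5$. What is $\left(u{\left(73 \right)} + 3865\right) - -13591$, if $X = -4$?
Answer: $\frac{3060129}{175} \approx 17486.0$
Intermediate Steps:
$G{\left(c,P \right)} = 5 c$
$z{\left(D,J \right)} = 72 - 9 D$ ($z{\left(D,J \right)} = 36 - 9 \left(-4 + D\right) = 36 - \left(-36 + 9 D\right) = 72 - 9 D$)
$Q = \frac{1}{175}$ ($Q = \frac{1}{\left(72 - -99\right) + 5 \cdot \frac{8}{10}} = \frac{1}{\left(72 + 99\right) + 5 \cdot 8 \cdot \frac{1}{10}} = \frac{1}{171 + 5 \cdot \frac{4}{5}} = \frac{1}{171 + 4} = \frac{1}{175} \approx 0.0057143$)
$u{\left(n \right)} = \frac{n^{2}}{175}$
$\left(u{\left(73 \right)} + 3865\right) - -13591 = \left(\frac{73^{2}}{175} + 3865\right) - -13591 = \left(\frac{1}{175} \cdot 5329 + 3865\right) + 13591 = \left(\frac{5329}{175} + 3865\right) + 13591 = \frac{681704}{175} + 13591 = \frac{3060129}{175}$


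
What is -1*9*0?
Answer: 0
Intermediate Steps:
-1*9*0 = -9*0 = 0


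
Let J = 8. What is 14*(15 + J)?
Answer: 322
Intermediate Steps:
14*(15 + J) = 14*(15 + 8) = 14*23 = 322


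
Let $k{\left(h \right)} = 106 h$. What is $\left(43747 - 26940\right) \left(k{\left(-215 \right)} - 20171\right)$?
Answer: $-722045527$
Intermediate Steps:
$\left(43747 - 26940\right) \left(k{\left(-215 \right)} - 20171\right) = \left(43747 - 26940\right) \left(106 \left(-215\right) - 20171\right) = 16807 \left(-22790 - 20171\right) = 16807 \left(-42961\right) = -722045527$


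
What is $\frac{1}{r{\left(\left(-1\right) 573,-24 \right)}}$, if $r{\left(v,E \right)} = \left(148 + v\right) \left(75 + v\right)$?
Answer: $\frac{1}{211650} \approx 4.7248 \cdot 10^{-6}$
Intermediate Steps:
$r{\left(v,E \right)} = \left(75 + v\right) \left(148 + v\right)$
$\frac{1}{r{\left(\left(-1\right) 573,-24 \right)}} = \frac{1}{11100 + \left(\left(-1\right) 573\right)^{2} + 223 \left(\left(-1\right) 573\right)} = \frac{1}{11100 + \left(-573\right)^{2} + 223 \left(-573\right)} = \frac{1}{11100 + 328329 - 127779} = \frac{1}{211650}$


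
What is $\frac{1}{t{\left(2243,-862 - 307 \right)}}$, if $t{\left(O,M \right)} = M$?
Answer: $- \frac{1}{1169} \approx -0.00085543$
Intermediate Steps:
$\frac{1}{t{\left(2243,-862 - 307 \right)}} = \frac{1}{-862 - 307} = \frac{1}{-1169} = - \frac{1}{1169}$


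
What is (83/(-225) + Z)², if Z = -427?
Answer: 9246360964/50625 ≈ 1.8264e+5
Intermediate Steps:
(83/(-225) + Z)² = (83/(-225) - 427)² = (83*(-1/225) - 427)² = (-83/225 - 427)² = (-96158/225)² = 9246360964/50625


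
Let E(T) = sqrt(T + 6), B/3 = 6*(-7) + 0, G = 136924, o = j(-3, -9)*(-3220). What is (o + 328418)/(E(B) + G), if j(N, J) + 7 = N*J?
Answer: 4518800079/2343522737 - 132009*I*sqrt(30)/4687045474 ≈ 1.9282 - 0.00015426*I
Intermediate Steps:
j(N, J) = -7 + J*N (j(N, J) = -7 + N*J = -7 + J*N)
o = -64400 (o = (-7 - 9*(-3))*(-3220) = (-7 + 27)*(-3220) = 20*(-3220) = -64400)
B = -126 (B = 3*(6*(-7) + 0) = 3*(-42 + 0) = 3*(-42) = -126)
E(T) = sqrt(6 + T)
(o + 328418)/(E(B) + G) = (-64400 + 328418)/(sqrt(6 - 126) + 136924) = 264018/(sqrt(-120) + 136924) = 264018/(2*I*sqrt(30) + 136924) = 264018/(136924 + 2*I*sqrt(30))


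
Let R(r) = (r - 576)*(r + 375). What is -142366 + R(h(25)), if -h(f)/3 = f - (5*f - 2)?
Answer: -331024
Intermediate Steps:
h(f) = -6 + 12*f (h(f) = -3*(f - (5*f - 2)) = -3*(f - (-2 + 5*f)) = -3*(f + (2 - 5*f)) = -3*(2 - 4*f) = -6 + 12*f)
R(r) = (-576 + r)*(375 + r)
-142366 + R(h(25)) = -142366 + (-216000 + (-6 + 12*25)**2 - 201*(-6 + 12*25)) = -142366 + (-216000 + (-6 + 300)**2 - 201*(-6 + 300)) = -142366 + (-216000 + 294**2 - 201*294) = -142366 + (-216000 + 86436 - 59094) = -142366 - 188658 = -331024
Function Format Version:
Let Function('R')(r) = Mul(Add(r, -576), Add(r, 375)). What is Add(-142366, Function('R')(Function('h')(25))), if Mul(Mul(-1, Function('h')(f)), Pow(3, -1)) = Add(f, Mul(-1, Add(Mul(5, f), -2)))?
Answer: -331024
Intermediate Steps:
Function('h')(f) = Add(-6, Mul(12, f)) (Function('h')(f) = Mul(-3, Add(f, Mul(-1, Add(Mul(5, f), -2)))) = Mul(-3, Add(f, Mul(-1, Add(-2, Mul(5, f))))) = Mul(-3, Add(f, Add(2, Mul(-5, f)))) = Mul(-3, Add(2, Mul(-4, f))) = Add(-6, Mul(12, f)))
Function('R')(r) = Mul(Add(-576, r), Add(375, r))
Add(-142366, Function('R')(Function('h')(25))) = Add(-142366, Add(-216000, Pow(Add(-6, Mul(12, 25)), 2), Mul(-201, Add(-6, Mul(12, 25))))) = Add(-142366, Add(-216000, Pow(Add(-6, 300), 2), Mul(-201, Add(-6, 300)))) = Add(-142366, Add(-216000, Pow(294, 2), Mul(-201, 294))) = Add(-142366, Add(-216000, 86436, -59094)) = Add(-142366, -188658) = -331024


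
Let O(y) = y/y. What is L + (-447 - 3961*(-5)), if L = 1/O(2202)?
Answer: 19359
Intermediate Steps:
O(y) = 1
L = 1 (L = 1/1 = 1)
L + (-447 - 3961*(-5)) = 1 + (-447 - 3961*(-5)) = 1 + (-447 - 233*(-85)) = 1 + (-447 + 19805) = 1 + 19358 = 19359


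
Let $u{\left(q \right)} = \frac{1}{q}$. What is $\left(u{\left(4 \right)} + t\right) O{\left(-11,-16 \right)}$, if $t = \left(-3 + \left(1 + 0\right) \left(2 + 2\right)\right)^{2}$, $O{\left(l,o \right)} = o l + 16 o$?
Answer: $-100$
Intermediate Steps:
$O{\left(l,o \right)} = 16 o + l o$ ($O{\left(l,o \right)} = l o + 16 o = 16 o + l o$)
$t = 1$ ($t = \left(-3 + 1 \cdot 4\right)^{2} = \left(-3 + 4\right)^{2} = 1^{2} = 1$)
$\left(u{\left(4 \right)} + t\right) O{\left(-11,-16 \right)} = \left(\frac{1}{4} + 1\right) \left(- 16 \left(16 - 11\right)\right) = \left(\frac{1}{4} + 1\right) \left(\left(-16\right) 5\right) = \frac{5}{4} \left(-80\right) = -100$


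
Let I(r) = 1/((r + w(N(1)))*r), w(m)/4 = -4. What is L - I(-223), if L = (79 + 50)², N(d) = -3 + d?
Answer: 886915376/53297 ≈ 16641.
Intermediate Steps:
w(m) = -16 (w(m) = 4*(-4) = -16)
L = 16641 (L = 129² = 16641)
I(r) = 1/(r*(-16 + r)) (I(r) = 1/((r - 16)*r) = 1/((-16 + r)*r) = 1/(r*(-16 + r)))
L - I(-223) = 16641 - 1/((-223)*(-16 - 223)) = 16641 - (-1)/(223*(-239)) = 16641 - (-1)*(-1)/(223*239) = 16641 - 1*1/53297 = 16641 - 1/53297 = 886915376/53297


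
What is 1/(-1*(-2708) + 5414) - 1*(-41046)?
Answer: 333375613/8122 ≈ 41046.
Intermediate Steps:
1/(-1*(-2708) + 5414) - 1*(-41046) = 1/(2708 + 5414) + 41046 = 1/8122 + 41046 = 333375613/8122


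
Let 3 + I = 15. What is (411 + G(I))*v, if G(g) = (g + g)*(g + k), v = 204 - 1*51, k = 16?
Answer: 165699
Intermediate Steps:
I = 12 (I = -3 + 15 = 12)
v = 153 (v = 204 - 51 = 153)
G(g) = 2*g*(16 + g) (G(g) = (g + g)*(g + 16) = (2*g)*(16 + g) = 2*g*(16 + g))
(411 + G(I))*v = (411 + 2*12*(16 + 12))*153 = (411 + 2*12*28)*153 = (411 + 672)*153 = 1083*153 = 165699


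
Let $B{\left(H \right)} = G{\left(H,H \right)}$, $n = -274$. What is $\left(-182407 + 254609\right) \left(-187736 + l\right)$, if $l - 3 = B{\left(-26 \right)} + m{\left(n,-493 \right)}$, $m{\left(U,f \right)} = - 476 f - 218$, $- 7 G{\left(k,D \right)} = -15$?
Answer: $\frac{23612508868}{7} \approx 3.3732 \cdot 10^{9}$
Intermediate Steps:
$G{\left(k,D \right)} = \frac{15}{7}$ ($G{\left(k,D \right)} = \left(- \frac{1}{7}\right) \left(-15\right) = \frac{15}{7}$)
$m{\left(U,f \right)} = -218 - 476 f$
$B{\left(H \right)} = \frac{15}{7}$
$l = \frac{1641186}{7}$ ($l = 3 + \left(\frac{15}{7} - -234450\right) = 3 + \left(\frac{15}{7} + \left(-218 + 234668\right)\right) = 3 + \left(\frac{15}{7} + 234450\right) = 3 + \frac{1641165}{7} = \frac{1641186}{7} \approx 2.3446 \cdot 10^{5}$)
$\left(-182407 + 254609\right) \left(-187736 + l\right) = \left(-182407 + 254609\right) \left(-187736 + \frac{1641186}{7}\right) = 72202 \cdot \frac{327034}{7} = \frac{23612508868}{7}$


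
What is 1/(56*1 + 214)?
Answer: 1/270 ≈ 0.0037037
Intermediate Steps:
1/(56*1 + 214) = 1/(56 + 214) = 1/270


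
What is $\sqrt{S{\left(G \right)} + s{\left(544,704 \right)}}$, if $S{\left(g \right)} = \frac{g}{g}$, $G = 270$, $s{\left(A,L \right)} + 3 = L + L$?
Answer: $\sqrt{1406} \approx 37.497$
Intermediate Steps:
$s{\left(A,L \right)} = -3 + 2 L$ ($s{\left(A,L \right)} = -3 + \left(L + L\right) = -3 + 2 L$)
$S{\left(g \right)} = 1$
$\sqrt{S{\left(G \right)} + s{\left(544,704 \right)}} = \sqrt{1 + \left(-3 + 2 \cdot 704\right)} = \sqrt{1 + \left(-3 + 1408\right)} = \sqrt{1 + 1405} = \sqrt{1406}$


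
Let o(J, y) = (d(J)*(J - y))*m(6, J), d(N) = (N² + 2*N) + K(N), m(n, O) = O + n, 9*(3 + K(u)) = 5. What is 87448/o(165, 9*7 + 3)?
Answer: 87448/466437213 ≈ 0.00018748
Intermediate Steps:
K(u) = -22/9 (K(u) = -3 + (⅑)*5 = -3 + 5/9 = -22/9)
d(N) = -22/9 + N² + 2*N (d(N) = (N² + 2*N) - 22/9 = -22/9 + N² + 2*N)
o(J, y) = (6 + J)*(J - y)*(-22/9 + J² + 2*J) (o(J, y) = ((-22/9 + J² + 2*J)*(J - y))*(J + 6) = ((J - y)*(-22/9 + J² + 2*J))*(6 + J) = (6 + J)*(J - y)*(-22/9 + J² + 2*J))
87448/o(165, 9*7 + 3) = 87448/(((6 + 165)*(165 - (9*7 + 3))*(-22 + 9*165² + 18*165)/9)) = 87448/(((⅑)*171*(165 - (63 + 3))*(-22 + 9*27225 + 2970))) = 87448/(((⅑)*171*(165 - 1*66)*(-22 + 245025 + 2970))) = 87448/(((⅑)*171*(165 - 66)*247973)) = 87448/(((⅑)*171*99*247973)) = 87448/466437213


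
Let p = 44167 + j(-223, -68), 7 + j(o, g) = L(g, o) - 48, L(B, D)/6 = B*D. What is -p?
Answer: -135096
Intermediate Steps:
L(B, D) = 6*B*D (L(B, D) = 6*(B*D) = 6*B*D)
j(o, g) = -55 + 6*g*o (j(o, g) = -7 + (6*g*o - 48) = -7 + (-48 + 6*g*o) = -55 + 6*g*o)
p = 135096 (p = 44167 + (-55 + 6*(-68)*(-223)) = 44167 + (-55 + 90984) = 44167 + 90929 = 135096)
-p = -1*135096 = -135096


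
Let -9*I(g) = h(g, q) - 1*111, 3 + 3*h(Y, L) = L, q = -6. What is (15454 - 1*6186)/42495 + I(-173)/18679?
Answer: 173655242/793764105 ≈ 0.21877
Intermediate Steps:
h(Y, L) = -1 + L/3
I(g) = 38/3 (I(g) = -((-1 + (1/3)*(-6)) - 1*111)/9 = -((-1 - 2) - 111)/9 = -(-3 - 111)/9 = -1/9*(-114) = 38/3)
(15454 - 1*6186)/42495 + I(-173)/18679 = (15454 - 1*6186)/42495 + (38/3)/18679 = (15454 - 6186)*(1/42495) + (38/3)*(1/18679) = 9268*(1/42495) + 38/56037 = 9268/42495 + 38/56037 = 173655242/793764105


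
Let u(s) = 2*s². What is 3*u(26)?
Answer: 4056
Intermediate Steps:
3*u(26) = 3*(2*26²) = 3*(2*676) = 3*1352 = 4056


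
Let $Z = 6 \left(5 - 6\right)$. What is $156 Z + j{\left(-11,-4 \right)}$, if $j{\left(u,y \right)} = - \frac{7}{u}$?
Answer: $- \frac{10289}{11} \approx -935.36$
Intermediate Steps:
$Z = -6$ ($Z = 6 \left(-1\right) = -6$)
$156 Z + j{\left(-11,-4 \right)} = 156 \left(-6\right) - \frac{7}{-11} = -936 - - \frac{7}{11} = -936 + \frac{7}{11} = - \frac{10289}{11}$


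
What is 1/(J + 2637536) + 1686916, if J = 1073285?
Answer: 6259843318037/3710821 ≈ 1.6869e+6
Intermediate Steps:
1/(J + 2637536) + 1686916 = 1/(1073285 + 2637536) + 1686916 = 1/3710821 + 1686916 = 6259843318037/3710821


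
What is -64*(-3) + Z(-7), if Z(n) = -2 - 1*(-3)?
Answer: 193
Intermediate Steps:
Z(n) = 1 (Z(n) = -2 + 3 = 1)
-64*(-3) + Z(-7) = -64*(-3) + 1 = 192 + 1 = 193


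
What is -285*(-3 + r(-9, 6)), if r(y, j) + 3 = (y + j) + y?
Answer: 5130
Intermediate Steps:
r(y, j) = -3 + j + 2*y (r(y, j) = -3 + ((y + j) + y) = -3 + ((j + y) + y) = -3 + (j + 2*y) = -3 + j + 2*y)
-285*(-3 + r(-9, 6)) = -285*(-3 + (-3 + 6 + 2*(-9))) = -285*(-3 + (-3 + 6 - 18)) = -285*(-3 - 15) = -285*(-18) = 5130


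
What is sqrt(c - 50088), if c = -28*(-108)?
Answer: 2*I*sqrt(11766) ≈ 216.94*I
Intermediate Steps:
c = 3024
sqrt(c - 50088) = sqrt(3024 - 50088) = sqrt(-47064) = 2*I*sqrt(11766)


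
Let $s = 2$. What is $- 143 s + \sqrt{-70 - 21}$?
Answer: $-286 + i \sqrt{91} \approx -286.0 + 9.5394 i$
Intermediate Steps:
$- 143 s + \sqrt{-70 - 21} = \left(-143\right) 2 + \sqrt{-70 - 21} = -286 + \sqrt{-91} = -286 + i \sqrt{91}$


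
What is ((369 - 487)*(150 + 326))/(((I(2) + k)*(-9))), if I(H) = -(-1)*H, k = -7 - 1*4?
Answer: -56168/81 ≈ -693.43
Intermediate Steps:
k = -11 (k = -7 - 4 = -11)
I(H) = H
((369 - 487)*(150 + 326))/(((I(2) + k)*(-9))) = ((369 - 487)*(150 + 326))/(((2 - 11)*(-9))) = (-118*476)/((-9*(-9))) = -56168/81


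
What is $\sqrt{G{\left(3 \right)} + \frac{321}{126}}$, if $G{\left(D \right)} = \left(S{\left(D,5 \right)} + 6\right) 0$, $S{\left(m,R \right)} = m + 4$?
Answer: $\frac{\sqrt{4494}}{42} \approx 1.5961$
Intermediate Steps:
$S{\left(m,R \right)} = 4 + m$
$G{\left(D \right)} = 0$ ($G{\left(D \right)} = \left(\left(4 + D\right) + 6\right) 0 = \left(10 + D\right) 0 = 0$)
$\sqrt{G{\left(3 \right)} + \frac{321}{126}} = \sqrt{0 + \frac{321}{126}} = \sqrt{0 + 321 \cdot \frac{1}{126}} = \sqrt{0 + \frac{107}{42}} = \sqrt{\frac{107}{42}} = \frac{\sqrt{4494}}{42}$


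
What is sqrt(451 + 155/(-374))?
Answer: sqrt(63026106)/374 ≈ 21.227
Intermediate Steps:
sqrt(451 + 155/(-374)) = sqrt(451 + 155*(-1/374)) = sqrt(451 - 155/374) = sqrt(168519/374) = sqrt(63026106)/374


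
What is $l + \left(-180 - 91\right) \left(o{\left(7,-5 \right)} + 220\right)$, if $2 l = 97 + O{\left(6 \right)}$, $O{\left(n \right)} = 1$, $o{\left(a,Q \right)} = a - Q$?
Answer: $-62823$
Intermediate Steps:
$l = 49$ ($l = \frac{97 + 1}{2} = \frac{1}{2} \cdot 98 = 49$)
$l + \left(-180 - 91\right) \left(o{\left(7,-5 \right)} + 220\right) = 49 + \left(-180 - 91\right) \left(\left(7 - -5\right) + 220\right) = 49 - 271 \left(\left(7 + 5\right) + 220\right) = 49 - 271 \left(12 + 220\right) = 49 - 62872 = -62823$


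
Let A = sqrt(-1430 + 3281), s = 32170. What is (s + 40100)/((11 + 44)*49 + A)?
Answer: 97383825/3630587 - 36135*sqrt(1851)/3630587 ≈ 26.395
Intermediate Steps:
A = sqrt(1851) ≈ 43.023
(s + 40100)/((11 + 44)*49 + A) = (32170 + 40100)/((11 + 44)*49 + sqrt(1851)) = 72270/(55*49 + sqrt(1851)) = 72270/(2695 + sqrt(1851))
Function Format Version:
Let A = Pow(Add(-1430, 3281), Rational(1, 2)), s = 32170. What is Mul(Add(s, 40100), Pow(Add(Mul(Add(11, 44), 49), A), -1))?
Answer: Add(Rational(97383825, 3630587), Mul(Rational(-36135, 3630587), Pow(1851, Rational(1, 2)))) ≈ 26.395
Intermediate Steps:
A = Pow(1851, Rational(1, 2)) ≈ 43.023
Mul(Add(s, 40100), Pow(Add(Mul(Add(11, 44), 49), A), -1)) = Mul(Add(32170, 40100), Pow(Add(Mul(Add(11, 44), 49), Pow(1851, Rational(1, 2))), -1)) = Mul(72270, Pow(Add(Mul(55, 49), Pow(1851, Rational(1, 2))), -1)) = Mul(72270, Pow(Add(2695, Pow(1851, Rational(1, 2))), -1))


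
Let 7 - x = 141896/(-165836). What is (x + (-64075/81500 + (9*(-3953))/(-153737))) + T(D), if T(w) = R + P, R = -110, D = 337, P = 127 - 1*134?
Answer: -2279386921305069/20778530242580 ≈ -109.70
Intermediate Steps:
P = -7 (P = 127 - 134 = -7)
x = 325687/41459 (x = 7 - 141896/(-165836) = 7 - 141896*(-1)/165836 = 7 - 1*(-35474/41459) = 7 + 35474/41459 = 325687/41459 ≈ 7.8556)
T(w) = -117 (T(w) = -110 - 7 = -117)
(x + (-64075/81500 + (9*(-3953))/(-153737))) + T(D) = (325687/41459 + (-64075/81500 + (9*(-3953))/(-153737))) - 117 = (325687/41459 + (-64075*1/81500 - 35577*(-1/153737))) - 117 = (325687/41459 + (-2563/3260 + 35577/153737)) - 117 = (325687/41459 - 278046911/501182620) - 117 = 151701117076791/20778530242580 - 117 = -2279386921305069/20778530242580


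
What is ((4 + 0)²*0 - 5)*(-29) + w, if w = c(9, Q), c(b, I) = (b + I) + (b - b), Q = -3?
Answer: 151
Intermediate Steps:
c(b, I) = I + b (c(b, I) = (I + b) + 0 = I + b)
w = 6 (w = -3 + 9 = 6)
((4 + 0)²*0 - 5)*(-29) + w = ((4 + 0)²*0 - 5)*(-29) + 6 = (4²*0 - 5)*(-29) + 6 = (16*0 - 5)*(-29) + 6 = (0 - 5)*(-29) + 6 = -5*(-29) + 6 = 145 + 6 = 151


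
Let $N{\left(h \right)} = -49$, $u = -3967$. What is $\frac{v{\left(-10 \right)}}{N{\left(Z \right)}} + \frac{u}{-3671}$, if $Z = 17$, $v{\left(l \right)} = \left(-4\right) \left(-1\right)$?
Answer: $\frac{179699}{179879} \approx 0.999$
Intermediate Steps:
$v{\left(l \right)} = 4$
$\frac{v{\left(-10 \right)}}{N{\left(Z \right)}} + \frac{u}{-3671} = \frac{4}{-49} - \frac{3967}{-3671} = 4 \left(- \frac{1}{49}\right) - - \frac{3967}{3671} = - \frac{4}{49} + \frac{3967}{3671} = \frac{179699}{179879}$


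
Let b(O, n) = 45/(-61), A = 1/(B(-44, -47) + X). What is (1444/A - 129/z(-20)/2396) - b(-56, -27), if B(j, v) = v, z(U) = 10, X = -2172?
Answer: -4683182097829/1461560 ≈ -3.2042e+6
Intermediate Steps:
A = -1/2219 (A = 1/(-47 - 2172) = 1/(-2219) = -1/2219 ≈ -0.00045065)
b(O, n) = -45/61 (b(O, n) = 45*(-1/61) = -45/61)
(1444/A - 129/z(-20)/2396) - b(-56, -27) = (1444/(-1/2219) - 129/10/2396) - 1*(-45/61) = (1444*(-2219) - 129*⅒*(1/2396)) + 45/61 = (-3204236 - 129/10*1/2396) + 45/61 = (-3204236 - 129/23960) + 45/61 = -76773494689/23960 + 45/61 = -4683182097829/1461560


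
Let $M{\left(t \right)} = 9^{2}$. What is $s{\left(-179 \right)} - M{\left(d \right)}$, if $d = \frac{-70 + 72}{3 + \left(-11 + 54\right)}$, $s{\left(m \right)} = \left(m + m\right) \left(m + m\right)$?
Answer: $128083$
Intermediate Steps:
$s{\left(m \right)} = 4 m^{2}$ ($s{\left(m \right)} = 2 m 2 m = 4 m^{2}$)
$d = \frac{1}{23}$ ($d = \frac{2}{3 + 43} = \frac{2}{46} = 2 \cdot \frac{1}{46} = \frac{1}{23} \approx 0.043478$)
$M{\left(t \right)} = 81$
$s{\left(-179 \right)} - M{\left(d \right)} = 4 \left(-179\right)^{2} - 81 = 4 \cdot 32041 - 81 = 128164 - 81 = 128083$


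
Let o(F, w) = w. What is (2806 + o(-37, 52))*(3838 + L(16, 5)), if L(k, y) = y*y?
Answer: 11040454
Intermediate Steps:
L(k, y) = y²
(2806 + o(-37, 52))*(3838 + L(16, 5)) = (2806 + 52)*(3838 + 5²) = 2858*(3838 + 25) = 2858*3863 = 11040454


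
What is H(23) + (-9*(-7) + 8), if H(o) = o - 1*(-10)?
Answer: 104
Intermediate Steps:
H(o) = 10 + o (H(o) = o + 10 = 10 + o)
H(23) + (-9*(-7) + 8) = (10 + 23) + (-9*(-7) + 8) = 33 + (63 + 8) = 33 + 71 = 104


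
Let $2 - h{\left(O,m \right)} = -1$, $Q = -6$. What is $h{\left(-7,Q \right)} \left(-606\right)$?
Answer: $-1818$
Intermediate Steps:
$h{\left(O,m \right)} = 3$ ($h{\left(O,m \right)} = 2 - -1 = 2 + 1 = 3$)
$h{\left(-7,Q \right)} \left(-606\right) = 3 \left(-606\right) = -1818$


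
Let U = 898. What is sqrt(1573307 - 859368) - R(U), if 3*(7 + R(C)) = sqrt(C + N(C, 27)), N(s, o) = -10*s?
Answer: 7 + sqrt(713939) - I*sqrt(898) ≈ 851.95 - 29.967*I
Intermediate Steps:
R(C) = -7 + sqrt(-C) (R(C) = -7 + sqrt(C - 10*C)/3 = -7 + sqrt(-9*C)/3 = -7 + (3*sqrt(-C))/3 = -7 + sqrt(-C))
sqrt(1573307 - 859368) - R(U) = sqrt(1573307 - 859368) - (-7 + sqrt(-1*898)) = sqrt(713939) - (-7 + sqrt(-898)) = sqrt(713939) - (-7 + I*sqrt(898)) = sqrt(713939) + (7 - I*sqrt(898)) = 7 + sqrt(713939) - I*sqrt(898)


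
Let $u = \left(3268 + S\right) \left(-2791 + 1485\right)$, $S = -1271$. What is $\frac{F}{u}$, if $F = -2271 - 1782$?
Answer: $\frac{4053}{2608082} \approx 0.001554$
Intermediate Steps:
$u = -2608082$ ($u = \left(3268 - 1271\right) \left(-2791 + 1485\right) = 1997 \left(-1306\right) = -2608082$)
$F = -4053$
$\frac{F}{u} = - \frac{4053}{-2608082} = \left(-4053\right) \left(- \frac{1}{2608082}\right) = \frac{4053}{2608082}$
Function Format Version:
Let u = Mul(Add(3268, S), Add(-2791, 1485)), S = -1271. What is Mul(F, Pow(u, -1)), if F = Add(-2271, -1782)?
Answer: Rational(4053, 2608082) ≈ 0.0015540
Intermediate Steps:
u = -2608082 (u = Mul(Add(3268, -1271), Add(-2791, 1485)) = Mul(1997, -1306) = -2608082)
F = -4053
Mul(F, Pow(u, -1)) = Mul(-4053, Pow(-2608082, -1)) = Mul(-4053, Rational(-1, 2608082)) = Rational(4053, 2608082)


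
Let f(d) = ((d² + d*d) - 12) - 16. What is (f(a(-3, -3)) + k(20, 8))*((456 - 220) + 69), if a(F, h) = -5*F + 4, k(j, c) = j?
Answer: 217770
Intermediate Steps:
a(F, h) = 4 - 5*F
f(d) = -28 + 2*d² (f(d) = ((d² + d²) - 12) - 16 = (2*d² - 12) - 16 = (-12 + 2*d²) - 16 = -28 + 2*d²)
(f(a(-3, -3)) + k(20, 8))*((456 - 220) + 69) = ((-28 + 2*(4 - 5*(-3))²) + 20)*((456 - 220) + 69) = ((-28 + 2*(4 + 15)²) + 20)*(236 + 69) = ((-28 + 2*19²) + 20)*305 = ((-28 + 2*361) + 20)*305 = ((-28 + 722) + 20)*305 = (694 + 20)*305 = 714*305 = 217770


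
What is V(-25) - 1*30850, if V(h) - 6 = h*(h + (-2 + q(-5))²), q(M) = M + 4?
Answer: -30444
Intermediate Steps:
q(M) = 4 + M
V(h) = 6 + h*(9 + h) (V(h) = 6 + h*(h + (-2 + (4 - 5))²) = 6 + h*(h + (-2 - 1)²) = 6 + h*(h + (-3)²) = 6 + h*(h + 9) = 6 + h*(9 + h))
V(-25) - 1*30850 = (6 + (-25)² + 9*(-25)) - 1*30850 = (6 + 625 - 225) - 30850 = 406 - 30850 = -30444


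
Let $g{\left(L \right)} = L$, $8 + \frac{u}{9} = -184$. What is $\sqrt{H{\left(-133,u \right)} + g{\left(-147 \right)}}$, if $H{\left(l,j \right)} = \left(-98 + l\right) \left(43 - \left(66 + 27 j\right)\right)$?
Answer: $3 i \sqrt{1196930} \approx 3282.1 i$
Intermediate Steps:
$u = -1728$ ($u = -72 + 9 \left(-184\right) = -72 - 1656 = -1728$)
$H{\left(l,j \right)} = \left(-98 + l\right) \left(-23 - 27 j\right)$ ($H{\left(l,j \right)} = \left(-98 + l\right) \left(43 - \left(66 + 27 j\right)\right) = \left(-98 + l\right) \left(-23 - 27 j\right)$)
$\sqrt{H{\left(-133,u \right)} + g{\left(-147 \right)}} = \sqrt{\left(2254 - -3059 + 2646 \left(-1728\right) - \left(-46656\right) \left(-133\right)\right) - 147} = \sqrt{\left(2254 + 3059 - 4572288 - 6205248\right) - 147} = \sqrt{-10772223 - 147} = \sqrt{-10772370} = 3 i \sqrt{1196930}$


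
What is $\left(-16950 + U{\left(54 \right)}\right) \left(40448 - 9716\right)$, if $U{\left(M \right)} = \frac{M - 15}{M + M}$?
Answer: $- \frac{1562688907}{3} \approx -5.209 \cdot 10^{8}$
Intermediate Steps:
$U{\left(M \right)} = \frac{-15 + M}{2 M}$
$\left(-16950 + U{\left(54 \right)}\right) \left(40448 - 9716\right) = \left(-16950 + \frac{-15 + 54}{2 \cdot 54}\right) \left(40448 - 9716\right) = \left(-16950 + \frac{1}{2} \cdot \frac{1}{54} \cdot 39\right) 30732 = \left(-16950 + \frac{13}{36}\right) 30732 = \left(- \frac{610187}{36}\right) 30732 = - \frac{1562688907}{3}$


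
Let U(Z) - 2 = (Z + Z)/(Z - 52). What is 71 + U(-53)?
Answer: 7771/105 ≈ 74.010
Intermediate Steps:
U(Z) = 2 + 2*Z/(-52 + Z) (U(Z) = 2 + (Z + Z)/(Z - 52) = 2 + (2*Z)/(-52 + Z) = 2 + 2*Z/(-52 + Z))
71 + U(-53) = 71 + 4*(-26 - 53)/(-52 - 53) = 71 + 4*(-79)/(-105) = 71 + 4*(-1/105)*(-79) = 71 + 316/105 = 7771/105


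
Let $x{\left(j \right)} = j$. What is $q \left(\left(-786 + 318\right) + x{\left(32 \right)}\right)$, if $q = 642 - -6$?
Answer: $-282528$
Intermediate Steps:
$q = 648$ ($q = 642 + 6 = 648$)
$q \left(\left(-786 + 318\right) + x{\left(32 \right)}\right) = 648 \left(\left(-786 + 318\right) + 32\right) = 648 \left(-468 + 32\right) = 648 \left(-436\right) = -282528$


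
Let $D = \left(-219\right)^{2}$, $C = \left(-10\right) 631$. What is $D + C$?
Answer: $41651$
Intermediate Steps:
$C = -6310$
$D = 47961$
$D + C = 47961 - 6310 = 41651$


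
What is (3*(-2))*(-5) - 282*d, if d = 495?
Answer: -139560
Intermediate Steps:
(3*(-2))*(-5) - 282*d = (3*(-2))*(-5) - 282*495 = -6*(-5) - 139590 = 30 - 139590 = -139560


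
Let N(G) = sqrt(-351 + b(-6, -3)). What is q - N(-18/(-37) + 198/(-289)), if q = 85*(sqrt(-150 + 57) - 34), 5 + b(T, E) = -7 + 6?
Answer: -2890 - I*sqrt(357) + 85*I*sqrt(93) ≈ -2890.0 + 800.82*I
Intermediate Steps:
b(T, E) = -6 (b(T, E) = -5 + (-7 + 6) = -5 - 1 = -6)
q = -2890 + 85*I*sqrt(93) (q = 85*(sqrt(-93) - 34) = 85*(I*sqrt(93) - 34) = 85*(-34 + I*sqrt(93)) = -2890 + 85*I*sqrt(93) ≈ -2890.0 + 819.71*I)
N(G) = I*sqrt(357) (N(G) = sqrt(-351 - 6) = sqrt(-357) = I*sqrt(357))
q - N(-18/(-37) + 198/(-289)) = (-2890 + 85*I*sqrt(93)) - I*sqrt(357) = -2890 - I*sqrt(357) + 85*I*sqrt(93)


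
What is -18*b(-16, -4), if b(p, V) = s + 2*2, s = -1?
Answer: -54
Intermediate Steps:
b(p, V) = 3 (b(p, V) = -1 + 2*2 = -1 + 4 = 3)
-18*b(-16, -4) = -18*3 = -54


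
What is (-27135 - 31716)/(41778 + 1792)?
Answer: -58851/43570 ≈ -1.3507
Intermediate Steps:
(-27135 - 31716)/(41778 + 1792) = -58851/43570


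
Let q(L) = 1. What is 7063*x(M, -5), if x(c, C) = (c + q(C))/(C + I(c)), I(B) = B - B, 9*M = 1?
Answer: -14126/9 ≈ -1569.6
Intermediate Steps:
M = 1/9 (M = (1/9)*1 = 1/9 ≈ 0.11111)
I(B) = 0
x(c, C) = (1 + c)/C (x(c, C) = (c + 1)/(C + 0) = (1 + c)/C)
7063*x(M, -5) = 7063*((1 + 1/9)/(-5)) = 7063*(-1/5*10/9) = 7063*(-2/9) = -14126/9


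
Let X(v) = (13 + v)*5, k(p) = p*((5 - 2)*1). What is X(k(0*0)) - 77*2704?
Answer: -208143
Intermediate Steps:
k(p) = 3*p (k(p) = p*(3*1) = p*3 = 3*p)
X(v) = 65 + 5*v
X(k(0*0)) - 77*2704 = (65 + 5*(3*(0*0))) - 77*2704 = (65 + 5*(3*0)) - 208208 = (65 + 5*0) - 208208 = (65 + 0) - 208208 = 65 - 208208 = -208143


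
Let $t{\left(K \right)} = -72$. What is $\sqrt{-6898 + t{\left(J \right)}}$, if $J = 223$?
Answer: $i \sqrt{6970} \approx 83.487 i$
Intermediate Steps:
$\sqrt{-6898 + t{\left(J \right)}} = \sqrt{-6898 - 72} = \sqrt{-6970} = i \sqrt{6970}$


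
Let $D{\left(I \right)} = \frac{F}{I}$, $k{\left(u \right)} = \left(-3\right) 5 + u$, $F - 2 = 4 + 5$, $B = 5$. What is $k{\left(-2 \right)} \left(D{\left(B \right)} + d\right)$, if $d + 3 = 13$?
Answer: $- \frac{1037}{5} \approx -207.4$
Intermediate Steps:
$d = 10$ ($d = -3 + 13 = 10$)
$F = 11$ ($F = 2 + \left(4 + 5\right) = 2 + 9 = 11$)
$k{\left(u \right)} = -15 + u$
$D{\left(I \right)} = \frac{11}{I}$
$k{\left(-2 \right)} \left(D{\left(B \right)} + d\right) = \left(-15 - 2\right) \left(\frac{11}{5} + 10\right) = - 17 \left(11 \cdot \frac{1}{5} + 10\right) = - 17 \left(\frac{11}{5} + 10\right) = \left(-17\right) \frac{61}{5} = - \frac{1037}{5}$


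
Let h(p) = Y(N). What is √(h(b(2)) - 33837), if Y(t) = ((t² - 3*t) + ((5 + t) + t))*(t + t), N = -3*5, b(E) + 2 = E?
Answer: I*√41187 ≈ 202.95*I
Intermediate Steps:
b(E) = -2 + E
N = -15
Y(t) = 2*t*(5 + t² - t) (Y(t) = ((t² - 3*t) + (5 + 2*t))*(2*t) = (5 + t² - t)*(2*t) = 2*t*(5 + t² - t))
h(p) = -7350 (h(p) = 2*(-15)*(5 + (-15)² - 1*(-15)) = 2*(-15)*(5 + 225 + 15) = 2*(-15)*245 = -7350)
√(h(b(2)) - 33837) = √(-7350 - 33837) = √(-41187) = I*√41187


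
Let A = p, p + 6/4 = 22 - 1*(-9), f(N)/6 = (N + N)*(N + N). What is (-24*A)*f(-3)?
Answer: -152928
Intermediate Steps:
f(N) = 24*N² (f(N) = 6*((N + N)*(N + N)) = 6*((2*N)*(2*N)) = 6*(4*N²) = 24*N²)
p = 59/2 (p = -3/2 + (22 - 1*(-9)) = -3/2 + (22 + 9) = -3/2 + 31 = 59/2 ≈ 29.500)
A = 59/2 ≈ 29.500
(-24*A)*f(-3) = (-24*59/2)*(24*(-3)²) = -16992*9 = -708*216 = -152928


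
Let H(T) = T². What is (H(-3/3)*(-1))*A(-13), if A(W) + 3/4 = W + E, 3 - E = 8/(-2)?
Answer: 27/4 ≈ 6.7500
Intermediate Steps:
E = 7 (E = 3 - 8/(-2) = 3 - 8*(-1)/2 = 3 - 1*(-4) = 3 + 4 = 7)
A(W) = 25/4 + W (A(W) = -¾ + (W + 7) = -¾ + (7 + W) = 25/4 + W)
(H(-3/3)*(-1))*A(-13) = ((-3/3)²*(-1))*(25/4 - 13) = ((-3*⅓)²*(-1))*(-27/4) = ((-1)²*(-1))*(-27/4) = (1*(-1))*(-27/4) = -1*(-27/4) = 27/4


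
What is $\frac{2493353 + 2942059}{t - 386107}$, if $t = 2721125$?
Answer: $\frac{2717706}{1167509} \approx 2.3278$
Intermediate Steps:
$\frac{2493353 + 2942059}{t - 386107} = \frac{2493353 + 2942059}{2721125 - 386107} = \frac{5435412}{2335018} = 5435412 \cdot \frac{1}{2335018} = \frac{2717706}{1167509}$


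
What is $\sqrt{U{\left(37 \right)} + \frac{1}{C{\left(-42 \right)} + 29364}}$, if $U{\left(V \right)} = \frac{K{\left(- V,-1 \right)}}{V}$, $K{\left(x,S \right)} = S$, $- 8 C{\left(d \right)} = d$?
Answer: $\frac{i \sqrt{56665331169}}{1448883} \approx 0.1643 i$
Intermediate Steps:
$C{\left(d \right)} = - \frac{d}{8}$
$U{\left(V \right)} = - \frac{1}{V}$
$\sqrt{U{\left(37 \right)} + \frac{1}{C{\left(-42 \right)} + 29364}} = \sqrt{- \frac{1}{37} + \frac{1}{\left(- \frac{1}{8}\right) \left(-42\right) + 29364}} = \sqrt{\left(-1\right) \frac{1}{37} + \frac{1}{\frac{21}{4} + 29364}} = \sqrt{- \frac{1}{37} + \frac{1}{\frac{117477}{4}}} = \sqrt{- \frac{1}{37} + \frac{4}{117477}} = \sqrt{- \frac{117329}{4346649}} = \frac{i \sqrt{56665331169}}{1448883}$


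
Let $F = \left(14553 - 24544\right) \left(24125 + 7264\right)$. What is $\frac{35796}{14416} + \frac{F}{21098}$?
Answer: $- \frac{565026310197}{38018596} \approx -14862.0$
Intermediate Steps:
$F = -313607499$ ($F = \left(-9991\right) 31389 = -313607499$)
$\frac{35796}{14416} + \frac{F}{21098} = \frac{35796}{14416} - \frac{313607499}{21098} = 35796 \cdot \frac{1}{14416} - \frac{313607499}{21098} = \frac{8949}{3604} - \frac{313607499}{21098} = - \frac{565026310197}{38018596}$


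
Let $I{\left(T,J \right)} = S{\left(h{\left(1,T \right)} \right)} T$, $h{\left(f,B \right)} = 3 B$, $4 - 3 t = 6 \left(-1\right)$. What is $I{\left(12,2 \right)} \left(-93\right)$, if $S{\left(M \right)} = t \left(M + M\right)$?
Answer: $-267840$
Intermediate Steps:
$t = \frac{10}{3}$ ($t = \frac{4}{3} - \frac{6 \left(-1\right)}{3} = \frac{4}{3} - -2 = \frac{4}{3} + 2 = \frac{10}{3} \approx 3.3333$)
$S{\left(M \right)} = \frac{20 M}{3}$ ($S{\left(M \right)} = \frac{10 \left(M + M\right)}{3} = \frac{10 \cdot 2 M}{3} = \frac{20 M}{3}$)
$I{\left(T,J \right)} = 20 T^{2}$ ($I{\left(T,J \right)} = \frac{20 \cdot 3 T}{3} T = 20 T T = 20 T^{2}$)
$I{\left(12,2 \right)} \left(-93\right) = 20 \cdot 12^{2} \left(-93\right) = 20 \cdot 144 \left(-93\right) = 2880 \left(-93\right) = -267840$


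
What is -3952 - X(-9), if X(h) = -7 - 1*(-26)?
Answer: -3971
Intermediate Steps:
X(h) = 19 (X(h) = -7 + 26 = 19)
-3952 - X(-9) = -3952 - 1*19 = -3952 - 19 = -3971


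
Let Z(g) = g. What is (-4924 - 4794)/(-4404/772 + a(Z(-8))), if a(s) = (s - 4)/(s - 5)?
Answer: 567034/279 ≈ 2032.4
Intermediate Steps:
a(s) = (-4 + s)/(-5 + s)
(-4924 - 4794)/(-4404/772 + a(Z(-8))) = (-4924 - 4794)/(-4404/772 + (-4 - 8)/(-5 - 8)) = -9718/(-4404*1/772 - 12/(-13)) = -9718/(-1101/193 - 1/13*(-12)) = -9718/(-1101/193 + 12/13) = -9718/(-11997/2509) = -9718*(-2509/11997) = 567034/279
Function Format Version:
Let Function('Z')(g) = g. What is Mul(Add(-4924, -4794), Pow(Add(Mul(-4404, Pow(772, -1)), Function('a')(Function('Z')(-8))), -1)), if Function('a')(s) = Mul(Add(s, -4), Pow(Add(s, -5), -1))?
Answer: Rational(567034, 279) ≈ 2032.4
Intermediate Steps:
Function('a')(s) = Mul(Pow(Add(-5, s), -1), Add(-4, s)) (Function('a')(s) = Mul(Add(-4, s), Pow(Add(-5, s), -1)) = Mul(Pow(Add(-5, s), -1), Add(-4, s)))
Mul(Add(-4924, -4794), Pow(Add(Mul(-4404, Pow(772, -1)), Function('a')(Function('Z')(-8))), -1)) = Mul(Add(-4924, -4794), Pow(Add(Mul(-4404, Pow(772, -1)), Mul(Pow(Add(-5, -8), -1), Add(-4, -8))), -1)) = Mul(-9718, Pow(Add(Mul(-4404, Rational(1, 772)), Mul(Pow(-13, -1), -12)), -1)) = Mul(-9718, Pow(Add(Rational(-1101, 193), Mul(Rational(-1, 13), -12)), -1)) = Mul(-9718, Pow(Add(Rational(-1101, 193), Rational(12, 13)), -1)) = Mul(-9718, Pow(Rational(-11997, 2509), -1)) = Mul(-9718, Rational(-2509, 11997)) = Rational(567034, 279)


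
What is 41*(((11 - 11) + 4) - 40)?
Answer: -1476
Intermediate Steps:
41*(((11 - 11) + 4) - 40) = 41*((0 + 4) - 40) = 41*(4 - 40) = 41*(-36) = -1476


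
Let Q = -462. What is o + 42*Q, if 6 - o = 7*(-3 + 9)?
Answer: -19440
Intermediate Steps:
o = -36 (o = 6 - 7*(-3 + 9) = 6 - 7*6 = 6 - 1*42 = 6 - 42 = -36)
o + 42*Q = -36 + 42*(-462) = -36 - 19404 = -19440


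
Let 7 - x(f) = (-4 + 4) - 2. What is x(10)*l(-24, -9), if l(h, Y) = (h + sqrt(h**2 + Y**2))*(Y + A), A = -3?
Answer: 2592 - 324*sqrt(73) ≈ -176.26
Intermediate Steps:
l(h, Y) = (-3 + Y)*(h + sqrt(Y**2 + h**2)) (l(h, Y) = (h + sqrt(h**2 + Y**2))*(Y - 3) = (h + sqrt(Y**2 + h**2))*(-3 + Y) = (-3 + Y)*(h + sqrt(Y**2 + h**2)))
x(f) = 9 (x(f) = 7 - ((-4 + 4) - 2) = 7 - (0 - 2) = 7 - 1*(-2) = 7 + 2 = 9)
x(10)*l(-24, -9) = 9*(-3*(-24) - 3*sqrt((-9)**2 + (-24)**2) - 9*(-24) - 9*sqrt((-9)**2 + (-24)**2)) = 9*(72 - 3*sqrt(81 + 576) + 216 - 9*sqrt(81 + 576)) = 9*(72 - 9*sqrt(73) + 216 - 27*sqrt(73)) = 9*(288 - 36*sqrt(73)) = 2592 - 324*sqrt(73)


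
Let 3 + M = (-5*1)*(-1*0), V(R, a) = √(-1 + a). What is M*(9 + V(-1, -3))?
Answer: -27 - 6*I ≈ -27.0 - 6.0*I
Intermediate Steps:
M = -3 (M = -3 + (-5*1)*(-1*0) = -3 - 5*0 = -3 + 0 = -3)
M*(9 + V(-1, -3)) = -3*(9 + √(-1 - 3)) = -3*(9 + √(-4)) = -3*(9 + 2*I) = -27 - 6*I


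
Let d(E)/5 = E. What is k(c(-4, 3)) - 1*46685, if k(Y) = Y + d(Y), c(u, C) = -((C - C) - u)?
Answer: -46709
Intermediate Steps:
c(u, C) = u (c(u, C) = -(0 - u) = -(-1)*u = u)
d(E) = 5*E
k(Y) = 6*Y (k(Y) = Y + 5*Y = 6*Y)
k(c(-4, 3)) - 1*46685 = 6*(-4) - 1*46685 = -24 - 46685 = -46709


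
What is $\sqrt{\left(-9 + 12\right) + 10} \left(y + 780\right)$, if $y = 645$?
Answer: $1425 \sqrt{13} \approx 5137.9$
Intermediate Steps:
$\sqrt{\left(-9 + 12\right) + 10} \left(y + 780\right) = \sqrt{\left(-9 + 12\right) + 10} \left(645 + 780\right) = \sqrt{3 + 10} \cdot 1425 = \sqrt{13} \cdot 1425 = 1425 \sqrt{13}$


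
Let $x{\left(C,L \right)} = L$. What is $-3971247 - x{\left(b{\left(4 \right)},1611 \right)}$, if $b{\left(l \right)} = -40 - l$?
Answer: $-3972858$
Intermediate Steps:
$-3971247 - x{\left(b{\left(4 \right)},1611 \right)} = -3971247 - 1611 = -3972858$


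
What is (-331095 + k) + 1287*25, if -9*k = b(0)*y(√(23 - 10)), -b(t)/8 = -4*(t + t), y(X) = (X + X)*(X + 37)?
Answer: -298920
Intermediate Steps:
y(X) = 2*X*(37 + X) (y(X) = (2*X)*(37 + X) = 2*X*(37 + X))
b(t) = 64*t (b(t) = -(-32)*(t + t) = -(-32)*2*t = -(-64)*t = 64*t)
k = 0 (k = -64*0*2*√(23 - 10)*(37 + √(23 - 10))/9 = -0*2*√13*(37 + √13) = -⅑*0 = 0)
(-331095 + k) + 1287*25 = (-331095 + 0) + 1287*25 = -331095 + 32175 = -298920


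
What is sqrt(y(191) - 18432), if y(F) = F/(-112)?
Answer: 5*I*sqrt(578081)/28 ≈ 135.77*I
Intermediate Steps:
y(F) = -F/112 (y(F) = F*(-1/112) = -F/112)
sqrt(y(191) - 18432) = sqrt(-1/112*191 - 18432) = sqrt(-191/112 - 18432) = sqrt(-2064575/112) = 5*I*sqrt(578081)/28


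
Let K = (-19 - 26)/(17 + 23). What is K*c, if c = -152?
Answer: 171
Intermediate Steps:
K = -9/8 (K = -45/40 = -45*1/40 = -9/8 ≈ -1.1250)
K*c = -9/8*(-152) = 171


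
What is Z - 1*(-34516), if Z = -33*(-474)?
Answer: 50158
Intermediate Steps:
Z = 15642
Z - 1*(-34516) = 15642 - 1*(-34516) = 15642 + 34516 = 50158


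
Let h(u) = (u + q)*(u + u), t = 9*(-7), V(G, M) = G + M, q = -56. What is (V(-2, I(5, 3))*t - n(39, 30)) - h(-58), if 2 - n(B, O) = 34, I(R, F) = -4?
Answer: -12814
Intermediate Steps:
n(B, O) = -32 (n(B, O) = 2 - 1*34 = 2 - 34 = -32)
t = -63
h(u) = 2*u*(-56 + u) (h(u) = (u - 56)*(u + u) = (-56 + u)*(2*u) = 2*u*(-56 + u))
(V(-2, I(5, 3))*t - n(39, 30)) - h(-58) = ((-2 - 4)*(-63) - 1*(-32)) - 2*(-58)*(-56 - 58) = (-6*(-63) + 32) - 2*(-58)*(-114) = (378 + 32) - 1*13224 = 410 - 13224 = -12814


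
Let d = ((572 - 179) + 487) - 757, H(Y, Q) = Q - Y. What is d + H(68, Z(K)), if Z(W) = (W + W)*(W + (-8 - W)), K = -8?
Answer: 183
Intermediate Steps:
Z(W) = -16*W (Z(W) = (2*W)*(-8) = -16*W)
d = 123 (d = (393 + 487) - 757 = 880 - 757 = 123)
d + H(68, Z(K)) = 123 + (-16*(-8) - 1*68) = 123 + (128 - 68) = 123 + 60 = 183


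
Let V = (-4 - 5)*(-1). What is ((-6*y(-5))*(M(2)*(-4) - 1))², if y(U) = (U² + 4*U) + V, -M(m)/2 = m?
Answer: 1587600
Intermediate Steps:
M(m) = -2*m
V = 9 (V = -9*(-1) = 9)
y(U) = 9 + U² + 4*U (y(U) = (U² + 4*U) + 9 = 9 + U² + 4*U)
((-6*y(-5))*(M(2)*(-4) - 1))² = ((-6*(9 + (-5)² + 4*(-5)))*(-2*2*(-4) - 1))² = ((-6*(9 + 25 - 20))*(-4*(-4) - 1))² = ((-6*14)*(16 - 1))² = (-84*15)² = (-1260)² = 1587600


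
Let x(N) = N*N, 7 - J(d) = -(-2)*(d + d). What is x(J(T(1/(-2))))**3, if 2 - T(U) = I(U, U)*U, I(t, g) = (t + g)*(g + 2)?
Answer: 64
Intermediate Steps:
I(t, g) = (2 + g)*(g + t) (I(t, g) = (g + t)*(2 + g) = (2 + g)*(g + t))
T(U) = 2 - U*(2*U**2 + 4*U) (T(U) = 2 - (U**2 + 2*U + 2*U + U*U)*U = 2 - (U**2 + 2*U + 2*U + U**2)*U = 2 - (2*U**2 + 4*U)*U = 2 - U*(2*U**2 + 4*U))
J(d) = 7 - 4*d (J(d) = 7 - (-1)*(-2*(d + d)) = 7 - (-1)*(-4*d) = 7 - 4*d)
x(N) = N**2
x(J(T(1/(-2))))**3 = ((7 - 4*(2 - 2*(1/(-2))**2*(2 + 1/(-2))))**2)**3 = ((7 - 4*(2 - 2*(-1/2)**2*(2 - 1/2)))**2)**3 = ((7 - 4*(2 - 2*1/4*3/2))**2)**3 = ((7 - 4*(2 - 3/4))**2)**3 = ((7 - 4*5/4)**2)**3 = ((7 - 5)**2)**3 = (2**2)**3 = 4**3 = 64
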